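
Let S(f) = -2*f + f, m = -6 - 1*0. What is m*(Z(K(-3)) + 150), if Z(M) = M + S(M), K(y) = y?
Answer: -900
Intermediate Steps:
m = -6 (m = -6 + 0 = -6)
S(f) = -f
Z(M) = 0 (Z(M) = M - M = 0)
m*(Z(K(-3)) + 150) = -6*(0 + 150) = -6*150 = -900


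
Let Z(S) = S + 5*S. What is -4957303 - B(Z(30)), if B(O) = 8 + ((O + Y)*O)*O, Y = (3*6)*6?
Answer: -14288511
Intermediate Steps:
Y = 108 (Y = 18*6 = 108)
Z(S) = 6*S
B(O) = 8 + O**2*(108 + O) (B(O) = 8 + ((O + 108)*O)*O = 8 + ((108 + O)*O)*O = 8 + (O*(108 + O))*O = 8 + O**2*(108 + O))
-4957303 - B(Z(30)) = -4957303 - (8 + (6*30)**3 + 108*(6*30)**2) = -4957303 - (8 + 180**3 + 108*180**2) = -4957303 - (8 + 5832000 + 108*32400) = -4957303 - (8 + 5832000 + 3499200) = -4957303 - 1*9331208 = -4957303 - 9331208 = -14288511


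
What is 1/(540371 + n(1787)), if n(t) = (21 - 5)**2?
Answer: 1/540627 ≈ 1.8497e-6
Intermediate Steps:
n(t) = 256 (n(t) = 16**2 = 256)
1/(540371 + n(1787)) = 1/(540371 + 256) = 1/540627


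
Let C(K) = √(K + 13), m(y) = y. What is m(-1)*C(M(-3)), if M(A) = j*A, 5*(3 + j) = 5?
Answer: -√19 ≈ -4.3589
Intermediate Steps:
j = -2 (j = -3 + (⅕)*5 = -3 + 1 = -2)
M(A) = -2*A
C(K) = √(13 + K)
m(-1)*C(M(-3)) = -√(13 - 2*(-3)) = -√(13 + 6) = -√19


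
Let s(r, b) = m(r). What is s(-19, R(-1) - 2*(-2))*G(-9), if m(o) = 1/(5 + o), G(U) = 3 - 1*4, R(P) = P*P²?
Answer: 1/14 ≈ 0.071429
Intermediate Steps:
R(P) = P³
G(U) = -1 (G(U) = 3 - 4 = -1)
s(r, b) = 1/(5 + r)
s(-19, R(-1) - 2*(-2))*G(-9) = -1/(5 - 19) = -1/(-14) = -1/14*(-1) = 1/14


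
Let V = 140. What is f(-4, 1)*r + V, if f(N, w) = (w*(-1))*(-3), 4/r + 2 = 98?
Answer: 1121/8 ≈ 140.13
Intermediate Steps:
r = 1/24 (r = 4/(-2 + 98) = 4/96 = 4*(1/96) = 1/24 ≈ 0.041667)
f(N, w) = 3*w (f(N, w) = -w*(-3) = 3*w)
f(-4, 1)*r + V = (3*1)*(1/24) + 140 = 3*(1/24) + 140 = ⅛ + 140 = 1121/8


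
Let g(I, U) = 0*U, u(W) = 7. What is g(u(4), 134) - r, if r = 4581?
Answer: -4581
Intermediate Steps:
g(I, U) = 0
g(u(4), 134) - r = 0 - 1*4581 = 0 - 4581 = -4581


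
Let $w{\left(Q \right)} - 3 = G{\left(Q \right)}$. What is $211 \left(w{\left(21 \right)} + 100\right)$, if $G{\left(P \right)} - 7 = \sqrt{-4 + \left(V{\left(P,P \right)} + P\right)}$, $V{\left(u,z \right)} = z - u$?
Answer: $23210 + 211 \sqrt{17} \approx 24080.0$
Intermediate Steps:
$G{\left(P \right)} = 7 + \sqrt{-4 + P}$ ($G{\left(P \right)} = 7 + \sqrt{-4 + \left(\left(P - P\right) + P\right)} = 7 + \sqrt{-4 + \left(0 + P\right)} = 7 + \sqrt{-4 + P}$)
$w{\left(Q \right)} = 10 + \sqrt{-4 + Q}$ ($w{\left(Q \right)} = 3 + \left(7 + \sqrt{-4 + Q}\right) = 10 + \sqrt{-4 + Q}$)
$211 \left(w{\left(21 \right)} + 100\right) = 211 \left(\left(10 + \sqrt{-4 + 21}\right) + 100\right) = 211 \left(\left(10 + \sqrt{17}\right) + 100\right) = 211 \left(110 + \sqrt{17}\right) = 23210 + 211 \sqrt{17}$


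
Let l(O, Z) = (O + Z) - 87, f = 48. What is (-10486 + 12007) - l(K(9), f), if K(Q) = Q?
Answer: 1551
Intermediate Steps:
l(O, Z) = -87 + O + Z
(-10486 + 12007) - l(K(9), f) = (-10486 + 12007) - (-87 + 9 + 48) = 1521 - 1*(-30) = 1521 + 30 = 1551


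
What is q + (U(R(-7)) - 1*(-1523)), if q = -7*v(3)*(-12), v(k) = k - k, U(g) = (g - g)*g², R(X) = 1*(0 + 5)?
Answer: 1523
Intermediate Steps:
R(X) = 5 (R(X) = 1*5 = 5)
U(g) = 0 (U(g) = 0*g² = 0)
v(k) = 0
q = 0 (q = -7*0*(-12) = 0*(-12) = 0)
q + (U(R(-7)) - 1*(-1523)) = 0 + (0 - 1*(-1523)) = 0 + (0 + 1523) = 0 + 1523 = 1523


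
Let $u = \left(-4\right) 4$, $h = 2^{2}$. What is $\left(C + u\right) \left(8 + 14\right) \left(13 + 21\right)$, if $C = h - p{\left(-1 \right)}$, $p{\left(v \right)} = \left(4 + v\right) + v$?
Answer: $-10472$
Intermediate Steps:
$h = 4$
$u = -16$
$p{\left(v \right)} = 4 + 2 v$
$C = 2$ ($C = 4 - \left(4 + 2 \left(-1\right)\right) = 4 - \left(4 - 2\right) = 4 - 2 = 2$)
$\left(C + u\right) \left(8 + 14\right) \left(13 + 21\right) = \left(2 - 16\right) \left(8 + 14\right) \left(13 + 21\right) = - 14 \cdot 22 \cdot 34 = \left(-14\right) 748 = -10472$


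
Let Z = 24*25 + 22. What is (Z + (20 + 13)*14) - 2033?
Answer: -949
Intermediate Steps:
Z = 622 (Z = 600 + 22 = 622)
(Z + (20 + 13)*14) - 2033 = (622 + (20 + 13)*14) - 2033 = (622 + 33*14) - 2033 = (622 + 462) - 2033 = 1084 - 2033 = -949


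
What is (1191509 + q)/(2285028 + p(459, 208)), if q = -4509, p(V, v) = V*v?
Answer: 2374/4761 ≈ 0.49863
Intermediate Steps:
(1191509 + q)/(2285028 + p(459, 208)) = (1191509 - 4509)/(2285028 + 459*208) = 1187000/(2285028 + 95472) = 1187000/2380500 = 1187000*(1/2380500) = 2374/4761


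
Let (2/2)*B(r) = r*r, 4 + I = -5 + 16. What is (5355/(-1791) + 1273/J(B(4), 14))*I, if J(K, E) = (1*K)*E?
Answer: 120047/6368 ≈ 18.852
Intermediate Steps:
I = 7 (I = -4 + (-5 + 16) = -4 + 11 = 7)
B(r) = r² (B(r) = r*r = r²)
J(K, E) = E*K (J(K, E) = K*E = E*K)
(5355/(-1791) + 1273/J(B(4), 14))*I = (5355/(-1791) + 1273/((14*4²)))*7 = (5355*(-1/1791) + 1273/((14*16)))*7 = (-595/199 + 1273/224)*7 = (120047/44576)*7 = 120047/6368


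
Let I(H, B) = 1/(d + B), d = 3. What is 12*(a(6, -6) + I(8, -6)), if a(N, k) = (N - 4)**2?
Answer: 44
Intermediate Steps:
I(H, B) = 1/(3 + B)
a(N, k) = (-4 + N)**2
12*(a(6, -6) + I(8, -6)) = 12*((-4 + 6)**2 + 1/(3 - 6)) = 12*(2**2 + 1/(-3)) = 12*(4 - 1/3) = 12*(11/3) = 44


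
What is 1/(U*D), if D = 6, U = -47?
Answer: -1/282 ≈ -0.0035461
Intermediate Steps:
1/(U*D) = 1/(-47*6) = 1/(-282) = -1/282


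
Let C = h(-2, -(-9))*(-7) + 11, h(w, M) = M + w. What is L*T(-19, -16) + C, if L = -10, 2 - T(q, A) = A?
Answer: -218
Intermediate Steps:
T(q, A) = 2 - A
C = -38 (C = (-(-9) - 2)*(-7) + 11 = (-3*(-3) - 2)*(-7) + 11 = (9 - 2)*(-7) + 11 = 7*(-7) + 11 = -49 + 11 = -38)
L*T(-19, -16) + C = -10*(2 - 1*(-16)) - 38 = -10*(2 + 16) - 38 = -10*18 - 38 = -180 - 38 = -218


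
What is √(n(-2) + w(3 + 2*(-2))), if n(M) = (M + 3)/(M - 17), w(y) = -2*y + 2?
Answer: 5*√57/19 ≈ 1.9868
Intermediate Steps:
w(y) = 2 - 2*y
n(M) = (3 + M)/(-17 + M)
√(n(-2) + w(3 + 2*(-2))) = √((3 - 2)/(-17 - 2) + (2 - 2*(3 + 2*(-2)))) = √(1/(-19) + (2 - 2*(3 - 4))) = √(-1/19*1 + (2 - 2*(-1))) = √(-1/19 + (2 + 2)) = √(-1/19 + 4) = √(75/19) = 5*√57/19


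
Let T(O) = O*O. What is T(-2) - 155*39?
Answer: -6041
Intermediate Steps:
T(O) = O²
T(-2) - 155*39 = (-2)² - 155*39 = 4 - 6045 = -6041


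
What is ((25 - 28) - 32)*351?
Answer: -12285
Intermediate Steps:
((25 - 28) - 32)*351 = (-3 - 32)*351 = -35*351 = -12285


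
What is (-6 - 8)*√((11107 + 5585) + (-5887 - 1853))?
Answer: -28*√2238 ≈ -1324.6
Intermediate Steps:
(-6 - 8)*√((11107 + 5585) + (-5887 - 1853)) = -14*√(16692 - 7740) = -28*√2238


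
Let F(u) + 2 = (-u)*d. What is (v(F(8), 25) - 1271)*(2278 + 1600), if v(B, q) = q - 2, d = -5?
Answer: -4839744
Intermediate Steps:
F(u) = -2 + 5*u (F(u) = -2 - u*(-5) = -2 + 5*u)
v(B, q) = -2 + q
(v(F(8), 25) - 1271)*(2278 + 1600) = ((-2 + 25) - 1271)*(2278 + 1600) = (23 - 1271)*3878 = -1248*3878 = -4839744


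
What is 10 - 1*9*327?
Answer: -2933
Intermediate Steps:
10 - 1*9*327 = 10 - 9*327 = 10 - 2943 = -2933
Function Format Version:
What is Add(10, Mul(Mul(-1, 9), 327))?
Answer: -2933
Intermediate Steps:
Add(10, Mul(Mul(-1, 9), 327)) = Add(10, Mul(-9, 327)) = Add(10, -2943) = -2933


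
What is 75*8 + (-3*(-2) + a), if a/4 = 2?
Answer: 614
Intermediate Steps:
a = 8 (a = 4*2 = 8)
75*8 + (-3*(-2) + a) = 75*8 + (-3*(-2) + 8) = 600 + (6 + 8) = 600 + 14 = 614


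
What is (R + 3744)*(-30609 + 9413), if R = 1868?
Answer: -118951952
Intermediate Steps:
(R + 3744)*(-30609 + 9413) = (1868 + 3744)*(-30609 + 9413) = 5612*(-21196) = -118951952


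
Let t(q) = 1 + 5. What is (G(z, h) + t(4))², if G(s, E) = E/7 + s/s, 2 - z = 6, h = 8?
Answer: 3249/49 ≈ 66.306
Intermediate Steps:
t(q) = 6
z = -4 (z = 2 - 1*6 = 2 - 6 = -4)
G(s, E) = 1 + E/7 (G(s, E) = E*(⅐) + 1 = E/7 + 1 = 1 + E/7)
(G(z, h) + t(4))² = ((1 + (⅐)*8) + 6)² = ((1 + 8/7) + 6)² = (15/7 + 6)² = (57/7)² = 3249/49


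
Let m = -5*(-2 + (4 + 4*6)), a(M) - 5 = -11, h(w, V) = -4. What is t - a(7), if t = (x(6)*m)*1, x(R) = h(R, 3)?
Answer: 526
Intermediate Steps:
a(M) = -6 (a(M) = 5 - 11 = -6)
x(R) = -4
m = -130 (m = -5*(-2 + (4 + 24)) = -5*(-2 + 28) = -5*26 = -130)
t = 520 (t = -4*(-130)*1 = 520*1 = 520)
t - a(7) = 520 - 1*(-6) = 520 + 6 = 526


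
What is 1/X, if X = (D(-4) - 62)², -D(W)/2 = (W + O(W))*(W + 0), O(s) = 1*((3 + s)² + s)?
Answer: 1/13924 ≈ 7.1818e-5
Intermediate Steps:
O(s) = s + (3 + s)² (O(s) = 1*(s + (3 + s)²) = s + (3 + s)²)
D(W) = -2*W*((3 + W)² + 2*W) (D(W) = -2*(W + (W + (3 + W)²))*(W + 0) = -2*((3 + W)² + 2*W)*W = -2*W*((3 + W)² + 2*W))
X = 13924 (X = (-2*(-4)*((3 - 4)² + 2*(-4)) - 62)² = (-2*(-4)*((-1)² - 8) - 62)² = (-2*(-4)*(1 - 8) - 62)² = (-2*(-4)*(-7) - 62)² = (-56 - 62)² = (-118)² = 13924)
1/X = 1/13924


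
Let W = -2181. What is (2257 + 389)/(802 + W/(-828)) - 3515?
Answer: -779877389/222079 ≈ -3511.7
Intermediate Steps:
(2257 + 389)/(802 + W/(-828)) - 3515 = (2257 + 389)/(802 - 2181/(-828)) - 3515 = 2646/(802 - 2181*(-1/828)) - 3515 = 2646/(802 + 727/276) - 3515 = 2646/(222079/276) - 3515 = 2646*(276/222079) - 3515 = 730296/222079 - 3515 = -779877389/222079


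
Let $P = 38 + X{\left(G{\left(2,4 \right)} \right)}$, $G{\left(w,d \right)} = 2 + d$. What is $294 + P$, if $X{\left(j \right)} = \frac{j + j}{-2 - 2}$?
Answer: $329$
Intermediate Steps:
$X{\left(j \right)} = - \frac{j}{2}$ ($X{\left(j \right)} = \frac{2 j}{-4} = 2 j \left(- \frac{1}{4}\right) = - \frac{j}{2}$)
$P = 35$ ($P = 38 - \frac{2 + 4}{2} = 38 - 3 = 35$)
$294 + P = 294 + 35 = 329$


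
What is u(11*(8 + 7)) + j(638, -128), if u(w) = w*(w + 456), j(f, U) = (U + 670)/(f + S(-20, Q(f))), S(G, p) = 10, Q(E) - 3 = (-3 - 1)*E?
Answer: 33198931/324 ≈ 1.0247e+5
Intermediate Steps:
Q(E) = 3 - 4*E (Q(E) = 3 + (-3 - 1)*E = 3 - 4*E)
j(f, U) = (670 + U)/(10 + f) (j(f, U) = (U + 670)/(f + 10) = (670 + U)/(10 + f))
u(w) = w*(456 + w)
u(11*(8 + 7)) + j(638, -128) = (11*(8 + 7))*(456 + 11*(8 + 7)) + (670 - 128)/(10 + 638) = (11*15)*(456 + 11*15) + 542/648 = 165*(456 + 165) + (1/648)*542 = 165*621 + 271/324 = 102465 + 271/324 = 33198931/324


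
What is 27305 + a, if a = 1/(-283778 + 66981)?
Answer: 5919642084/216797 ≈ 27305.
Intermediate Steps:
a = -1/216797 (a = 1/(-216797) = -1/216797 ≈ -4.6126e-6)
27305 + a = 27305 - 1/216797 = 5919642084/216797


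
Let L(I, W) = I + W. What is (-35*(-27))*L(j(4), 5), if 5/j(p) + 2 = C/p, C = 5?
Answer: -1575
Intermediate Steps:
j(p) = 5/(-2 + 5/p)
(-35*(-27))*L(j(4), 5) = (-35*(-27))*(-5*4/(-5 + 2*4) + 5) = 945*(-5*4/(-5 + 8) + 5) = 945*(-5*4/3 + 5) = 945*(-5*4*⅓ + 5) = 945*(-20/3 + 5) = 945*(-5/3) = -1575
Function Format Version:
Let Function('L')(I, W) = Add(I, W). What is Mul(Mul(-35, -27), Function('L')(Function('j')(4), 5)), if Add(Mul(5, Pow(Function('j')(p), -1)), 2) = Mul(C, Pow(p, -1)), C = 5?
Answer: -1575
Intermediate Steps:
Function('j')(p) = Mul(5, Pow(Add(-2, Mul(5, Pow(p, -1))), -1))
Mul(Mul(-35, -27), Function('L')(Function('j')(4), 5)) = Mul(Mul(-35, -27), Add(Mul(-5, 4, Pow(Add(-5, Mul(2, 4)), -1)), 5)) = Mul(945, Add(Mul(-5, 4, Pow(Add(-5, 8), -1)), 5)) = Mul(945, Add(Mul(-5, 4, Pow(3, -1)), 5)) = Mul(945, Add(Mul(-5, 4, Rational(1, 3)), 5)) = Mul(945, Add(Rational(-20, 3), 5)) = Mul(945, Rational(-5, 3)) = -1575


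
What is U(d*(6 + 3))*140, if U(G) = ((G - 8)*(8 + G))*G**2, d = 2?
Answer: 11793600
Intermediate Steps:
U(G) = G**2*(-8 + G)*(8 + G) (U(G) = ((-8 + G)*(8 + G))*G**2 = G**2*(-8 + G)*(8 + G))
U(d*(6 + 3))*140 = ((2*(6 + 3))**2*(-64 + (2*(6 + 3))**2))*140 = ((2*9)**2*(-64 + (2*9)**2))*140 = (18**2*(-64 + 18**2))*140 = (324*(-64 + 324))*140 = (324*260)*140 = 84240*140 = 11793600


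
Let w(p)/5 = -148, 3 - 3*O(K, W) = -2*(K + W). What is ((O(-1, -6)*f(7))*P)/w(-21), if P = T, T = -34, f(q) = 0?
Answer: 0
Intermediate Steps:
O(K, W) = 1 + 2*K/3 + 2*W/3 (O(K, W) = 1 - (-2)*(K + W)/3 = 1 - (-2*K - 2*W)/3 = 1 + (2*K/3 + 2*W/3) = 1 + 2*K/3 + 2*W/3)
P = -34
w(p) = -740 (w(p) = 5*(-148) = -740)
((O(-1, -6)*f(7))*P)/w(-21) = (((1 + (⅔)*(-1) + (⅔)*(-6))*0)*(-34))/(-740) = (((1 - ⅔ - 4)*0)*(-34))*(-1/740) = (-11/3*0*(-34))*(-1/740) = (0*(-34))*(-1/740) = 0*(-1/740) = 0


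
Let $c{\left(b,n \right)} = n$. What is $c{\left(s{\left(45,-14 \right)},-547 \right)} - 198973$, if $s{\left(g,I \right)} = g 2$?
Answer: $-199520$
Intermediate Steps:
$s{\left(g,I \right)} = 2 g$
$c{\left(s{\left(45,-14 \right)},-547 \right)} - 198973 = -547 - 198973 = -199520$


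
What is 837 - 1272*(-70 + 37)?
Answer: 42813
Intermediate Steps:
837 - 1272*(-70 + 37) = 837 - 1272*(-33) = 837 + 41976 = 42813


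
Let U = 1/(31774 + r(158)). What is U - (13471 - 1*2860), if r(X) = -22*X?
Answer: -300270077/28298 ≈ -10611.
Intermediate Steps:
U = 1/28298 (U = 1/(31774 - 22*158) = 1/(31774 - 3476) = 1/28298 ≈ 3.5338e-5)
U - (13471 - 1*2860) = 1/28298 - (13471 - 1*2860) = 1/28298 - (13471 - 2860) = 1/28298 - 1*10611 = 1/28298 - 10611 = -300270077/28298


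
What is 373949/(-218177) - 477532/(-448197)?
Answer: -63416320789/97786276869 ≈ -0.64852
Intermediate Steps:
373949/(-218177) - 477532/(-448197) = 373949*(-1/218177) - 477532*(-1/448197) = -373949/218177 + 477532/448197 = -63416320789/97786276869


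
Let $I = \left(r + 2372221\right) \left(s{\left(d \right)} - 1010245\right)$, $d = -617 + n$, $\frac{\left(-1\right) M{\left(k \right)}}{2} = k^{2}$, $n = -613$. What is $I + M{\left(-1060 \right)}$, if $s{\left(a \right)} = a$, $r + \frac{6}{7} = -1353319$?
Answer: $- \frac{7214166964700}{7} \approx -1.0306 \cdot 10^{12}$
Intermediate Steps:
$r = - \frac{9473239}{7}$ ($r = - \frac{6}{7} - 1353319 = - \frac{9473239}{7} \approx -1.3533 \cdot 10^{6}$)
$M{\left(k \right)} = - 2 k^{2}$
$d = -1230$ ($d = -617 - 613 = -1230$)
$I = - \frac{7214151234300}{7}$ ($I = \left(- \frac{9473239}{7} + 2372221\right) \left(-1230 - 1010245\right) = \frac{7132308}{7} \left(-1011475\right) = - \frac{7214151234300}{7} \approx -1.0306 \cdot 10^{12}$)
$I + M{\left(-1060 \right)} = - \frac{7214151234300}{7} - 2 \left(-1060\right)^{2} = - \frac{7214151234300}{7} - 2247200 = - \frac{7214166964700}{7}$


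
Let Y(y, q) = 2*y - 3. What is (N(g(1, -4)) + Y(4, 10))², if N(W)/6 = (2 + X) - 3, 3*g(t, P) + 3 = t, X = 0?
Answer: 1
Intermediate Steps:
g(t, P) = -1 + t/3
Y(y, q) = -3 + 2*y
N(W) = -6 (N(W) = 6*((2 + 0) - 3) = 6*(2 - 3) = 6*(-1) = -6)
(N(g(1, -4)) + Y(4, 10))² = (-6 + (-3 + 2*4))² = (-6 + (-3 + 8))² = (-6 + 5)² = (-1)² = 1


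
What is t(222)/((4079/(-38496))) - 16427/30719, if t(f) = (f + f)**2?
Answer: -233124943906597/125302801 ≈ -1.8605e+6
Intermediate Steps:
t(f) = 4*f**2 (t(f) = (2*f)**2 = 4*f**2)
t(222)/((4079/(-38496))) - 16427/30719 = (4*222**2)/((4079/(-38496))) - 16427/30719 = (4*49284)/((4079*(-1/38496))) - 16427*1/30719 = 197136/(-4079/38496) - 16427/30719 = 197136*(-38496/4079) - 16427/30719 = -7588947456/4079 - 16427/30719 = -233124943906597/125302801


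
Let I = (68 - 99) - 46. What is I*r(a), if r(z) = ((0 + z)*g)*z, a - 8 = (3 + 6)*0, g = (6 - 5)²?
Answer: -4928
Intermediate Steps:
g = 1 (g = 1² = 1)
a = 8 (a = 8 + (3 + 6)*0 = 8 + 9*0 = 8 + 0 = 8)
r(z) = z² (r(z) = ((0 + z)*1)*z = (z*1)*z = z*z = z²)
I = -77 (I = -31 - 46 = -77)
I*r(a) = -77*8² = -77*64 = -4928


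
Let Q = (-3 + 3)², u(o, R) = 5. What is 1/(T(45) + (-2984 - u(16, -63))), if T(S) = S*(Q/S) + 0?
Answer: -1/2989 ≈ -0.00033456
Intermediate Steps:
Q = 0 (Q = 0² = 0)
T(S) = 0 (T(S) = S*(0/S) + 0 = S*0 + 0 = 0 + 0 = 0)
1/(T(45) + (-2984 - u(16, -63))) = 1/(0 + (-2984 - 1*5)) = 1/(0 + (-2984 - 5)) = 1/(0 - 2989) = 1/(-2989) = -1/2989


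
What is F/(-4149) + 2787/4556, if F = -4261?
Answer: 30976379/18902844 ≈ 1.6387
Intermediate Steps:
F/(-4149) + 2787/4556 = -4261/(-4149) + 2787/4556 = -4261*(-1/4149) + 2787*(1/4556) = 4261/4149 + 2787/4556 = 30976379/18902844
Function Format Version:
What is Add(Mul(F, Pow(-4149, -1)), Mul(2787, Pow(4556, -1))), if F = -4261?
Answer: Rational(30976379, 18902844) ≈ 1.6387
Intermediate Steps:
Add(Mul(F, Pow(-4149, -1)), Mul(2787, Pow(4556, -1))) = Add(Mul(-4261, Pow(-4149, -1)), Mul(2787, Pow(4556, -1))) = Add(Mul(-4261, Rational(-1, 4149)), Mul(2787, Rational(1, 4556))) = Add(Rational(4261, 4149), Rational(2787, 4556)) = Rational(30976379, 18902844)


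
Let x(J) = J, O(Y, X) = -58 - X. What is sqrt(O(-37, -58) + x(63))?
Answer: 3*sqrt(7) ≈ 7.9373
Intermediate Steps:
sqrt(O(-37, -58) + x(63)) = sqrt((-58 - 1*(-58)) + 63) = sqrt((-58 + 58) + 63) = sqrt(0 + 63) = sqrt(63) = 3*sqrt(7)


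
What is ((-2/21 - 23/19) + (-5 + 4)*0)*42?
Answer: -1042/19 ≈ -54.842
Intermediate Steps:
((-2/21 - 23/19) + (-5 + 4)*0)*42 = ((-2*1/21 - 23*1/19) - 1*0)*42 = ((-2/21 - 23/19) + 0)*42 = (-521/399 + 0)*42 = -521/399*42 = -1042/19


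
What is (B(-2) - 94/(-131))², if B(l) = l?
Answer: 28224/17161 ≈ 1.6447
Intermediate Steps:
(B(-2) - 94/(-131))² = (-2 - 94/(-131))² = (-2 - 94*(-1/131))² = (-2 + 94/131)² = (-168/131)² = 28224/17161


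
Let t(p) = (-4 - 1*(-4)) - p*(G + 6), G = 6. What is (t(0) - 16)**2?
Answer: 256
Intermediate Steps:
t(p) = -12*p (t(p) = (-4 - 1*(-4)) - p*(6 + 6) = (-4 + 4) - p*12 = 0 - 12*p = -12*p)
(t(0) - 16)**2 = (-12*0 - 16)**2 = (0 - 16)**2 = (-16)**2 = 256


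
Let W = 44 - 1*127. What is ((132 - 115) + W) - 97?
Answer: -163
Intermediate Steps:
W = -83 (W = 44 - 127 = -83)
((132 - 115) + W) - 97 = ((132 - 115) - 83) - 97 = (17 - 83) - 97 = -66 - 97 = -163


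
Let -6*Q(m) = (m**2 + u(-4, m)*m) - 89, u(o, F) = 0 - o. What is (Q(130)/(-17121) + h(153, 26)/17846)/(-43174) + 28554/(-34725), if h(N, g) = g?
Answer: -125556755684484587/152690951980542300 ≈ -0.82229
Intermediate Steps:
u(o, F) = -o
Q(m) = 89/6 - 2*m/3 - m**2/6 (Q(m) = -((m**2 + (-1*(-4))*m) - 89)/6 = -((m**2 + 4*m) - 89)/6 = -(-89 + m**2 + 4*m)/6 = 89/6 - 2*m/3 - m**2/6)
(Q(130)/(-17121) + h(153, 26)/17846)/(-43174) + 28554/(-34725) = ((89/6 - 2/3*130 - 1/6*130**2)/(-17121) + 26/17846)/(-43174) + 28554/(-34725) = ((89/6 - 260/3 - 1/6*16900)*(-1/17121) + 26*(1/17846))*(-1/43174) + 28554*(-1/34725) = ((89/6 - 260/3 - 8450/3)*(-1/17121) + 13/8923)*(-1/43174) - 9518/11575 = (-5777/2*(-1/17121) + 13/8923)*(-1/43174) - 9518/11575 = (5777/34242 + 13/8923)*(-1/43174) - 9518/11575 = (51993317/305541366)*(-1/43174) - 9518/11575 = -51993317/13191442935684 - 9518/11575 = -125556755684484587/152690951980542300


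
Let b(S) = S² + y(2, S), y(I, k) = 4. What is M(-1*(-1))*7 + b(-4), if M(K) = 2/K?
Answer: 34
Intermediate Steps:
b(S) = 4 + S² (b(S) = S² + 4 = 4 + S²)
M(-1*(-1))*7 + b(-4) = (2/((-1*(-1))))*7 + (4 + (-4)²) = (2/1)*7 + (4 + 16) = (2*1)*7 + 20 = 2*7 + 20 = 14 + 20 = 34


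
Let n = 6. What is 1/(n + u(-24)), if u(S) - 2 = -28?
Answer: -1/20 ≈ -0.050000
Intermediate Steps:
u(S) = -26 (u(S) = 2 - 28 = -26)
1/(n + u(-24)) = 1/(6 - 26) = 1/(-20) = -1/20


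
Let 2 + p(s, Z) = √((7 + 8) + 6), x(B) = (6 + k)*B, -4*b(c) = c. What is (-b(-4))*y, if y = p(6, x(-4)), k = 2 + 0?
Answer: 2 - √21 ≈ -2.5826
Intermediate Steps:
b(c) = -c/4
k = 2
x(B) = 8*B (x(B) = (6 + 2)*B = 8*B)
p(s, Z) = -2 + √21 (p(s, Z) = -2 + √((7 + 8) + 6) = -2 + √(15 + 6) = -2 + √21)
y = -2 + √21 ≈ 2.5826
(-b(-4))*y = (-(-1)*(-4)/4)*(-2 + √21) = (-1*1)*(-2 + √21) = -(-2 + √21) = 2 - √21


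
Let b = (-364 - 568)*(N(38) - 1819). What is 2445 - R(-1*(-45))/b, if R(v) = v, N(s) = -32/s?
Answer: 78791992125/32225764 ≈ 2445.0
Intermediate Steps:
b = 32225764/19 (b = (-364 - 568)*(-32/38 - 1819) = -932*(-32*1/38 - 1819) = -932*(-16/19 - 1819) = -932*(-34577/19) = 32225764/19 ≈ 1.6961e+6)
2445 - R(-1*(-45))/b = 2445 - (-1*(-45))/32225764/19 = 2445 - 45*19/32225764 = 2445 - 1*855/32225764 = 2445 - 855/32225764 = 78791992125/32225764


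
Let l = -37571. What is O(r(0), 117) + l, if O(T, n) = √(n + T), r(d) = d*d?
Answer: -37571 + 3*√13 ≈ -37560.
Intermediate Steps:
r(d) = d²
O(T, n) = √(T + n)
O(r(0), 117) + l = √(0² + 117) - 37571 = √(0 + 117) - 37571 = √117 - 37571 = 3*√13 - 37571 = -37571 + 3*√13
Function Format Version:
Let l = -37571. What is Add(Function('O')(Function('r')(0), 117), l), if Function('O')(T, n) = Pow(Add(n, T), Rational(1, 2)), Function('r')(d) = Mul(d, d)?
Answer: Add(-37571, Mul(3, Pow(13, Rational(1, 2)))) ≈ -37560.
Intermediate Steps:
Function('r')(d) = Pow(d, 2)
Function('O')(T, n) = Pow(Add(T, n), Rational(1, 2))
Add(Function('O')(Function('r')(0), 117), l) = Add(Pow(Add(Pow(0, 2), 117), Rational(1, 2)), -37571) = Add(Pow(Add(0, 117), Rational(1, 2)), -37571) = Add(Pow(117, Rational(1, 2)), -37571) = Add(Mul(3, Pow(13, Rational(1, 2))), -37571) = Add(-37571, Mul(3, Pow(13, Rational(1, 2))))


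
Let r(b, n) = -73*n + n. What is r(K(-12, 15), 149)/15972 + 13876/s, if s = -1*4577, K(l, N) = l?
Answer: -22560794/6091987 ≈ -3.7034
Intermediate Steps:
s = -4577
r(b, n) = -72*n
r(K(-12, 15), 149)/15972 + 13876/s = -72*149/15972 + 13876/(-4577) = -10728*1/15972 + 13876*(-1/4577) = -894/1331 - 13876/4577 = -22560794/6091987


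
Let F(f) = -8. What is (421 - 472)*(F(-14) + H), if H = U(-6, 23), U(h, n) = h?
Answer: 714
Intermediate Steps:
H = -6
(421 - 472)*(F(-14) + H) = (421 - 472)*(-8 - 6) = -51*(-14) = 714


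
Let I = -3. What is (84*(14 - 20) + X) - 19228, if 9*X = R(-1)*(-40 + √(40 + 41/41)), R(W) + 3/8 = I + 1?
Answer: -177493/9 - 19*√41/72 ≈ -19723.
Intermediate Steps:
R(W) = -19/8 (R(W) = -3/8 + (-3 + 1) = -3/8 - 2 = -19/8)
X = 95/9 - 19*√41/72 (X = (-19*(-40 + √(40 + 41/41))/8)/9 = (-19*(-40 + √(40 + 41*(1/41)))/8)/9 = (-19*(-40 + √(40 + 1))/8)/9 = (-19*(-40 + √41)/8)/9 = (95 - 19*√41/8)/9 = 95/9 - 19*√41/72 ≈ 8.8658)
(84*(14 - 20) + X) - 19228 = (84*(14 - 20) + (95/9 - 19*√41/72)) - 19228 = (84*(-6) + (95/9 - 19*√41/72)) - 19228 = (-504 + (95/9 - 19*√41/72)) - 19228 = (-4441/9 - 19*√41/72) - 19228 = -177493/9 - 19*√41/72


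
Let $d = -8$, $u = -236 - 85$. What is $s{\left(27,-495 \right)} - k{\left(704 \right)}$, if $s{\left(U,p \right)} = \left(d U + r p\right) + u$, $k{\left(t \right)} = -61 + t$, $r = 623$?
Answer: $-309565$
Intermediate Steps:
$u = -321$ ($u = -236 - 85 = -321$)
$s{\left(U,p \right)} = -321 - 8 U + 623 p$ ($s{\left(U,p \right)} = \left(- 8 U + 623 p\right) - 321 = -321 - 8 U + 623 p$)
$s{\left(27,-495 \right)} - k{\left(704 \right)} = \left(-321 - 216 + 623 \left(-495\right)\right) - \left(-61 + 704\right) = \left(-321 - 216 - 308385\right) - 643 = -308922 - 643 = -309565$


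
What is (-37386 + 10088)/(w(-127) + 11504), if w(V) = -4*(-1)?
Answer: -13649/5754 ≈ -2.3721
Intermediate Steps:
w(V) = 4
(-37386 + 10088)/(w(-127) + 11504) = (-37386 + 10088)/(4 + 11504) = -27298/11508 = -27298*1/11508 = -13649/5754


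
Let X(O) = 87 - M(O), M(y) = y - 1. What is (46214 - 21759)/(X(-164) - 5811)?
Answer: -24455/5559 ≈ -4.3992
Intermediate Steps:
M(y) = -1 + y
X(O) = 88 - O (X(O) = 87 - (-1 + O) = 87 + (1 - O) = 88 - O)
(46214 - 21759)/(X(-164) - 5811) = (46214 - 21759)/((88 - 1*(-164)) - 5811) = 24455/((88 + 164) - 5811) = 24455/(252 - 5811) = 24455/(-5559) = 24455*(-1/5559) = -24455/5559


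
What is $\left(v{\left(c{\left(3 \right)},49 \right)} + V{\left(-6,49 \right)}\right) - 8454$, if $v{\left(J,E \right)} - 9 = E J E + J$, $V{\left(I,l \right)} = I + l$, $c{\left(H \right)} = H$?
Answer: $-1196$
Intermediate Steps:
$v{\left(J,E \right)} = 9 + J + J E^{2}$ ($v{\left(J,E \right)} = 9 + \left(E J E + J\right) = 9 + \left(J E^{2} + J\right) = 9 + \left(J + J E^{2}\right) = 9 + J + J E^{2}$)
$\left(v{\left(c{\left(3 \right)},49 \right)} + V{\left(-6,49 \right)}\right) - 8454 = \left(\left(9 + 3 + 3 \cdot 49^{2}\right) + \left(-6 + 49\right)\right) - 8454 = \left(\left(9 + 3 + 3 \cdot 2401\right) + 43\right) - 8454 = \left(\left(9 + 3 + 7203\right) + 43\right) - 8454 = \left(7215 + 43\right) - 8454 = 7258 - 8454 = -1196$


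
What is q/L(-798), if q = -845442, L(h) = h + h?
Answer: 140907/266 ≈ 529.73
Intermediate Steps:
L(h) = 2*h
q/L(-798) = -845442/(2*(-798)) = -845442/(-1596) = -845442*(-1/1596) = 140907/266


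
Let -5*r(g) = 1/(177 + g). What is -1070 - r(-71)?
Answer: -567099/530 ≈ -1070.0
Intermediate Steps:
r(g) = -1/(5*(177 + g))
-1070 - r(-71) = -1070 - (-1)/(885 + 5*(-71)) = -1070 - (-1)/(885 - 355) = -1070 - (-1)/530 = -1070 - 1*(-1/530) = -1070 + 1/530 = -567099/530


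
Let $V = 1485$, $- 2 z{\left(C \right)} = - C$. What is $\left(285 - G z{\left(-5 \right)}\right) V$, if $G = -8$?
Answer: $393525$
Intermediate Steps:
$z{\left(C \right)} = \frac{C}{2}$ ($z{\left(C \right)} = - \frac{\left(-1\right) C}{2} = \frac{C}{2}$)
$\left(285 - G z{\left(-5 \right)}\right) V = \left(285 - - 8 \cdot \frac{1}{2} \left(-5\right)\right) 1485 = \left(285 - \left(-8\right) \left(- \frac{5}{2}\right)\right) 1485 = \left(285 - 20\right) 1485 = 265 \cdot 1485 = 393525$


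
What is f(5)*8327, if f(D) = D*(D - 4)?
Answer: 41635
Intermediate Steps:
f(D) = D*(-4 + D)
f(5)*8327 = (5*(-4 + 5))*8327 = (5*1)*8327 = 5*8327 = 41635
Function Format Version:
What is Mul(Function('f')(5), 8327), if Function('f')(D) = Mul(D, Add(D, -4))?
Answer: 41635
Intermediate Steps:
Function('f')(D) = Mul(D, Add(-4, D))
Mul(Function('f')(5), 8327) = Mul(Mul(5, Add(-4, 5)), 8327) = Mul(Mul(5, 1), 8327) = Mul(5, 8327) = 41635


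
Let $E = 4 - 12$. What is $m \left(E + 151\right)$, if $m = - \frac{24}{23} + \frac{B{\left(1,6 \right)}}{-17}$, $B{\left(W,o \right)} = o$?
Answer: $- \frac{78078}{391} \approx -199.69$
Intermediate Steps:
$E = -8$ ($E = 4 - 12 = -8$)
$m = - \frac{546}{391}$ ($m = - \frac{24}{23} + \frac{6}{-17} = \left(-24\right) \frac{1}{23} + 6 \left(- \frac{1}{17}\right) = - \frac{24}{23} - \frac{6}{17} = - \frac{546}{391} \approx -1.3964$)
$m \left(E + 151\right) = - \frac{546 \left(-8 + 151\right)}{391} = \left(- \frac{546}{391}\right) 143 = - \frac{78078}{391}$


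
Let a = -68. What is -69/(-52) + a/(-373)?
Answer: 29273/19396 ≈ 1.5092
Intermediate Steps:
-69/(-52) + a/(-373) = -69/(-52) - 68/(-373) = -69*(-1/52) - 68*(-1/373) = 69/52 + 68/373 = 29273/19396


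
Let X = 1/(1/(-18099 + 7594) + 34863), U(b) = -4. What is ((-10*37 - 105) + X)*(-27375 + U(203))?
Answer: 4762905629348955/366235814 ≈ 1.3005e+7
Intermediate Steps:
X = 10505/366235814 (X = 1/(1/(-10505) + 34863) = 1/(-1/10505 + 34863) = 1/(366235814/10505) = 10505/366235814 ≈ 2.8684e-5)
((-10*37 - 105) + X)*(-27375 + U(203)) = ((-10*37 - 105) + 10505/366235814)*(-27375 - 4) = ((-370 - 105) + 10505/366235814)*(-27379) = (-475 + 10505/366235814)*(-27379) = -173962001145/366235814*(-27379) = 4762905629348955/366235814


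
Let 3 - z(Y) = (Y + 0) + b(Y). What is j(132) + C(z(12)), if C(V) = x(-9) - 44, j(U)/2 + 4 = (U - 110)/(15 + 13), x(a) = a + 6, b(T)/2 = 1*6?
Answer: -374/7 ≈ -53.429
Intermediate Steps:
b(T) = 12 (b(T) = 2*(1*6) = 2*6 = 12)
z(Y) = -9 - Y (z(Y) = 3 - ((Y + 0) + 12) = 3 - (Y + 12) = 3 - (12 + Y) = 3 + (-12 - Y) = -9 - Y)
x(a) = 6 + a
j(U) = -111/7 + U/14 (j(U) = -8 + 2*((U - 110)/(15 + 13)) = -8 + 2*((-110 + U)/28) = -8 + 2*((-110 + U)*(1/28)) = -8 + 2*(-55/14 + U/28) = -8 + (-55/7 + U/14) = -111/7 + U/14)
C(V) = -47 (C(V) = (6 - 9) - 44 = -3 - 44 = -47)
j(132) + C(z(12)) = (-111/7 + (1/14)*132) - 47 = (-111/7 + 66/7) - 47 = -45/7 - 47 = -374/7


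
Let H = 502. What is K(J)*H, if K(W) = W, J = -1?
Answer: -502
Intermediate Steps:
K(J)*H = -1*502 = -502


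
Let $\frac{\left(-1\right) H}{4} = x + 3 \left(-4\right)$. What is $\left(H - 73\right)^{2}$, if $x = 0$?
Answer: $625$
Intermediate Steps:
$H = 48$ ($H = - 4 \left(0 + 3 \left(-4\right)\right) = - 4 \left(0 - 12\right) = \left(-4\right) \left(-12\right) = 48$)
$\left(H - 73\right)^{2} = \left(48 - 73\right)^{2} = \left(-25\right)^{2} = 625$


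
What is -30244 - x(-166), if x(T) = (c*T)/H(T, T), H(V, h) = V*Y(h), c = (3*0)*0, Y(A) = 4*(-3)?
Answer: -30244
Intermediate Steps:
Y(A) = -12
c = 0 (c = 0*0 = 0)
H(V, h) = -12*V (H(V, h) = V*(-12) = -12*V)
x(T) = 0 (x(T) = (0*T)/((-12*T)) = 0*(-1/(12*T)) = 0)
-30244 - x(-166) = -30244 - 1*0 = -30244 + 0 = -30244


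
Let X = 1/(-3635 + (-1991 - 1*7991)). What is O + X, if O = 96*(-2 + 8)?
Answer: 7843391/13617 ≈ 576.00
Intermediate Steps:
X = -1/13617 (X = 1/(-3635 + (-1991 - 7991)) = 1/(-3635 - 9982) = 1/(-13617) = -1/13617 ≈ -7.3438e-5)
O = 576 (O = 96*6 = 576)
O + X = 576 - 1/13617 = 7843391/13617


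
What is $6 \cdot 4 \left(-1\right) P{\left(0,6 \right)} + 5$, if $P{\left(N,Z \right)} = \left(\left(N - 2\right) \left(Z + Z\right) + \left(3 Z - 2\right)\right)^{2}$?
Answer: $-1531$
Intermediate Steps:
$P{\left(N,Z \right)} = \left(-2 + 3 Z + 2 Z \left(-2 + N\right)\right)^{2}$ ($P{\left(N,Z \right)} = \left(\left(-2 + N\right) 2 Z + \left(-2 + 3 Z\right)\right)^{2} = \left(2 Z \left(-2 + N\right) + \left(-2 + 3 Z\right)\right)^{2} = \left(-2 + 3 Z + 2 Z \left(-2 + N\right)\right)^{2}$)
$6 \cdot 4 \left(-1\right) P{\left(0,6 \right)} + 5 = 6 \cdot 4 \left(-1\right) \left(2 + 6 - 0 \cdot 6\right)^{2} + 5 = 24 \left(-1\right) \left(2 + 6 + 0\right)^{2} + 5 = - 24 \cdot 8^{2} + 5 = \left(-24\right) 64 + 5 = -1536 + 5 = -1531$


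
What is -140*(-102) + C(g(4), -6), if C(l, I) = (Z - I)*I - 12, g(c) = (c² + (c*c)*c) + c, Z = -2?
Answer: 14244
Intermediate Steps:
g(c) = c + c² + c³ (g(c) = (c² + c²*c) + c = (c² + c³) + c = c + c² + c³)
C(l, I) = -12 + I*(-2 - I) (C(l, I) = (-2 - I)*I - 12 = I*(-2 - I) - 12 = -12 + I*(-2 - I))
-140*(-102) + C(g(4), -6) = -140*(-102) + (-12 - 1*(-6)² - 2*(-6)) = 14280 + (-12 - 1*36 + 12) = 14280 + (-12 - 36 + 12) = 14280 - 36 = 14244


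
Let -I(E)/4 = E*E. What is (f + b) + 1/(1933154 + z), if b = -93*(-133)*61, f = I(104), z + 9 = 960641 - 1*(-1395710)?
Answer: 3050882582521/4289496 ≈ 7.1125e+5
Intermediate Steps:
I(E) = -4*E**2 (I(E) = -4*E*E = -4*E**2)
z = 2356342 (z = -9 + (960641 - 1*(-1395710)) = -9 + (960641 + 1395710) = -9 + 2356351 = 2356342)
f = -43264 (f = -4*104**2 = -4*10816 = -43264)
b = 754509 (b = 12369*61 = 754509)
(f + b) + 1/(1933154 + z) = (-43264 + 754509) + 1/(1933154 + 2356342) = 711245 + 1/4289496 = 3050882582521/4289496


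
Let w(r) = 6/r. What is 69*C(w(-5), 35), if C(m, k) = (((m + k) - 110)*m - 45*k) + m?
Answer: -2561211/25 ≈ -1.0245e+5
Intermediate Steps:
C(m, k) = m - 45*k + m*(-110 + k + m) (C(m, k) = (((k + m) - 110)*m - 45*k) + m = ((-110 + k + m)*m - 45*k) + m = (m*(-110 + k + m) - 45*k) + m = (-45*k + m*(-110 + k + m)) + m = m - 45*k + m*(-110 + k + m))
69*C(w(-5), 35) = 69*((6/(-5))**2 - 654/(-5) - 45*35 + 35*(6/(-5))) = 69*((6*(-1/5))**2 - 654*(-1)/5 - 1575 + 35*(6*(-1/5))) = 69*((-6/5)**2 - 109*(-6/5) - 1575 + 35*(-6/5)) = 69*(36/25 + 654/5 - 1575 - 42) = 69*(-37119/25) = -2561211/25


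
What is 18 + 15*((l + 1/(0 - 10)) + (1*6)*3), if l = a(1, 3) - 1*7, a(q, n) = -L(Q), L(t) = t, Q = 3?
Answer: 273/2 ≈ 136.50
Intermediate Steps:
a(q, n) = -3 (a(q, n) = -1*3 = -3)
l = -10 (l = -3 - 1*7 = -3 - 7 = -10)
18 + 15*((l + 1/(0 - 10)) + (1*6)*3) = 18 + 15*((-10 + 1/(0 - 10)) + (1*6)*3) = 18 + 15*((-10 + 1/(-10)) + 6*3) = 18 + 15*((-10 - 1/10) + 18) = 18 + 15*(-101/10 + 18) = 18 + 15*(79/10) = 18 + 237/2 = 273/2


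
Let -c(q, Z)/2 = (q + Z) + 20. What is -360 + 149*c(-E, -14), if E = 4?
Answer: -956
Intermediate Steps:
c(q, Z) = -40 - 2*Z - 2*q (c(q, Z) = -2*((q + Z) + 20) = -2*((Z + q) + 20) = -2*(20 + Z + q) = -40 - 2*Z - 2*q)
-360 + 149*c(-E, -14) = -360 + 149*(-40 - 2*(-14) - (-2)*4) = -360 + 149*(-40 + 28 - 2*(-4)) = -360 + 149*(-40 + 28 + 8) = -360 + 149*(-4) = -360 - 596 = -956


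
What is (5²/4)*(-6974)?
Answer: -87175/2 ≈ -43588.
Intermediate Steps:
(5²/4)*(-6974) = (25*(¼))*(-6974) = (25/4)*(-6974) = -87175/2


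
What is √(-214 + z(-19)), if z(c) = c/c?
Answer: I*√213 ≈ 14.595*I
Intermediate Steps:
z(c) = 1
√(-214 + z(-19)) = √(-214 + 1) = √(-213) = I*√213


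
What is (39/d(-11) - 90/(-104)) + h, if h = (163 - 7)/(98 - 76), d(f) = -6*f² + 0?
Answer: 49723/6292 ≈ 7.9026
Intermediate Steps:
d(f) = -6*f² (d(f) = -6*f² + 0 = -6*f²)
h = 78/11 (h = 156/22 = 156*(1/22) = 78/11 ≈ 7.0909)
(39/d(-11) - 90/(-104)) + h = (39/((-6*(-11)²)) - 90/(-104)) + 78/11 = (39/((-6*121)) - 90*(-1/104)) + 78/11 = (39/(-726) + 45/52) + 78/11 = (39*(-1/726) + 45/52) + 78/11 = (-13/242 + 45/52) + 78/11 = 5107/6292 + 78/11 = 49723/6292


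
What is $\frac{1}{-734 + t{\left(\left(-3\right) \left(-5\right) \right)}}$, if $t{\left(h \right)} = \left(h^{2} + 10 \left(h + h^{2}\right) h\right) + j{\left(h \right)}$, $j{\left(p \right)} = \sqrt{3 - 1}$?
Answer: $\frac{35491}{1259611079} - \frac{\sqrt{2}}{1259611079} \approx 2.8175 \cdot 10^{-5}$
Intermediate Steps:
$j{\left(p \right)} = \sqrt{2}$
$t{\left(h \right)} = \sqrt{2} + h^{2} + h \left(10 h + 10 h^{2}\right)$ ($t{\left(h \right)} = \left(h^{2} + 10 \left(h + h^{2}\right) h\right) + \sqrt{2} = \left(h^{2} + \left(10 h + 10 h^{2}\right) h\right) + \sqrt{2} = \left(h^{2} + h \left(10 h + 10 h^{2}\right)\right) + \sqrt{2} = \sqrt{2} + h^{2} + h \left(10 h + 10 h^{2}\right)$)
$\frac{1}{-734 + t{\left(\left(-3\right) \left(-5\right) \right)}} = \frac{1}{-734 + \left(\sqrt{2} + 10 \left(\left(-3\right) \left(-5\right)\right)^{3} + 11 \left(\left(-3\right) \left(-5\right)\right)^{2}\right)} = \frac{1}{-734 + \left(\sqrt{2} + 10 \cdot 15^{3} + 11 \cdot 15^{2}\right)} = \frac{1}{-734 + \left(\sqrt{2} + 10 \cdot 3375 + 11 \cdot 225\right)} = \frac{1}{-734 + \left(\sqrt{2} + 33750 + 2475\right)} = \frac{1}{-734 + \left(36225 + \sqrt{2}\right)} = \frac{1}{35491 + \sqrt{2}}$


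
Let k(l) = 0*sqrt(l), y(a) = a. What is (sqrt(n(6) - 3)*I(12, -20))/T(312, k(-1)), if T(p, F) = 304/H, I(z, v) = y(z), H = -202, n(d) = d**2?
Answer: -303*sqrt(33)/38 ≈ -45.805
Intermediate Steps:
k(l) = 0
I(z, v) = z
T(p, F) = -152/101 (T(p, F) = 304/(-202) = 304*(-1/202) = -152/101)
(sqrt(n(6) - 3)*I(12, -20))/T(312, k(-1)) = (sqrt(6**2 - 3)*12)/(-152/101) = (sqrt(36 - 3)*12)*(-101/152) = (sqrt(33)*12)*(-101/152) = (12*sqrt(33))*(-101/152) = -303*sqrt(33)/38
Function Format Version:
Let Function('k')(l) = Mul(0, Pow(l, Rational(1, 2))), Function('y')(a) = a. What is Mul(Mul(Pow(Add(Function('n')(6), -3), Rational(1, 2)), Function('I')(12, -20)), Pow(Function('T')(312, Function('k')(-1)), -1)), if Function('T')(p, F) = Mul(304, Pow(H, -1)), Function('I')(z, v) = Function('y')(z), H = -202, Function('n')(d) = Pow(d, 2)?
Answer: Mul(Rational(-303, 38), Pow(33, Rational(1, 2))) ≈ -45.805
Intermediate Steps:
Function('k')(l) = 0
Function('I')(z, v) = z
Function('T')(p, F) = Rational(-152, 101) (Function('T')(p, F) = Mul(304, Pow(-202, -1)) = Mul(304, Rational(-1, 202)) = Rational(-152, 101))
Mul(Mul(Pow(Add(Function('n')(6), -3), Rational(1, 2)), Function('I')(12, -20)), Pow(Function('T')(312, Function('k')(-1)), -1)) = Mul(Mul(Pow(Add(Pow(6, 2), -3), Rational(1, 2)), 12), Pow(Rational(-152, 101), -1)) = Mul(Mul(Pow(Add(36, -3), Rational(1, 2)), 12), Rational(-101, 152)) = Mul(Mul(Pow(33, Rational(1, 2)), 12), Rational(-101, 152)) = Mul(Mul(12, Pow(33, Rational(1, 2))), Rational(-101, 152)) = Mul(Rational(-303, 38), Pow(33, Rational(1, 2)))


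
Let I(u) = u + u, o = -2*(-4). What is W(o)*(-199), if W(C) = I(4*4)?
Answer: -6368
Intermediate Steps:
o = 8
I(u) = 2*u
W(C) = 32 (W(C) = 2*(4*4) = 2*16 = 32)
W(o)*(-199) = 32*(-199) = -6368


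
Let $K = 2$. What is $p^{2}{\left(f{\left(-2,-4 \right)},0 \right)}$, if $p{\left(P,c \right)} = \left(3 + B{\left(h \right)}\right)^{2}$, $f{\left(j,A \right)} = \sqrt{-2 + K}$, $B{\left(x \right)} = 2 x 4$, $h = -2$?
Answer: $28561$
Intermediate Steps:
$B{\left(x \right)} = 8 x$
$f{\left(j,A \right)} = 0$ ($f{\left(j,A \right)} = \sqrt{-2 + 2} = \sqrt{0} = 0$)
$p{\left(P,c \right)} = 169$ ($p{\left(P,c \right)} = \left(3 + 8 \left(-2\right)\right)^{2} = \left(3 - 16\right)^{2} = \left(-13\right)^{2} = 169$)
$p^{2}{\left(f{\left(-2,-4 \right)},0 \right)} = 169^{2} = 28561$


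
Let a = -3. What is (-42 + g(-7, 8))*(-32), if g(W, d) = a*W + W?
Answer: 896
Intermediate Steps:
g(W, d) = -2*W (g(W, d) = -3*W + W = -2*W)
(-42 + g(-7, 8))*(-32) = (-42 - 2*(-7))*(-32) = (-42 + 14)*(-32) = -28*(-32) = 896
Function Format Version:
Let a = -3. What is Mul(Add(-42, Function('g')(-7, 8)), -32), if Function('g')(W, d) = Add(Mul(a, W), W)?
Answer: 896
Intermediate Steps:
Function('g')(W, d) = Mul(-2, W) (Function('g')(W, d) = Add(Mul(-3, W), W) = Mul(-2, W))
Mul(Add(-42, Function('g')(-7, 8)), -32) = Mul(Add(-42, Mul(-2, -7)), -32) = Mul(Add(-42, 14), -32) = Mul(-28, -32) = 896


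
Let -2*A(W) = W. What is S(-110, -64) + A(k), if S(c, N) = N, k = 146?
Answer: -137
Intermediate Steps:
A(W) = -W/2
S(-110, -64) + A(k) = -64 - ½*146 = -64 - 73 = -137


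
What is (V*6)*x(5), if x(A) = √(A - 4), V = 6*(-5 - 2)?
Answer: -252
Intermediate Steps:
V = -42 (V = 6*(-7) = -42)
x(A) = √(-4 + A)
(V*6)*x(5) = (-42*6)*√(-4 + 5) = -252*√1 = -252*1 = -252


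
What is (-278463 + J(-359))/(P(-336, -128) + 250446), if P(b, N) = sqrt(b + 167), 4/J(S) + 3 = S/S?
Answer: -13948089078/12544639817 + 724009*I/12544639817 ≈ -1.1119 + 5.7715e-5*I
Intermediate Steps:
J(S) = -2 (J(S) = 4/(-3 + S/S) = 4/(-3 + 1) = 4/(-2) = 4*(-1/2) = -2)
P(b, N) = sqrt(167 + b)
(-278463 + J(-359))/(P(-336, -128) + 250446) = (-278463 - 2)/(sqrt(167 - 336) + 250446) = -278465/(sqrt(-169) + 250446) = -278465/(13*I + 250446) = -278465*(250446 - 13*I)/62723199085 = -55693*(250446 - 13*I)/12544639817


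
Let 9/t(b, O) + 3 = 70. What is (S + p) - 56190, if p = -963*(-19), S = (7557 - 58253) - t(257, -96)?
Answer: -5935472/67 ≈ -88589.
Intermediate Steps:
t(b, O) = 9/67 (t(b, O) = 9/(-3 + 70) = 9/67)
S = -3396641/67 (S = (7557 - 58253) - 1*9/67 = -50696 - 9/67 = -3396641/67 ≈ -50696.)
p = 18297
(S + p) - 56190 = (-3396641/67 + 18297) - 56190 = -2170742/67 - 56190 = -5935472/67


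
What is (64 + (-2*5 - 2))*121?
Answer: 6292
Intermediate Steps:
(64 + (-2*5 - 2))*121 = (64 + (-10 - 2))*121 = (64 - 12)*121 = 52*121 = 6292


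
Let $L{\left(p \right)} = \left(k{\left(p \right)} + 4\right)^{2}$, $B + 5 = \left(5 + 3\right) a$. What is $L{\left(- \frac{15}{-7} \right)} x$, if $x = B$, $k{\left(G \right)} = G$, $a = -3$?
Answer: $- \frac{53621}{49} \approx -1094.3$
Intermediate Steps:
$B = -29$ ($B = -5 + \left(5 + 3\right) \left(-3\right) = -5 + 8 \left(-3\right) = -5 - 24 = -29$)
$x = -29$
$L{\left(p \right)} = \left(4 + p\right)^{2}$ ($L{\left(p \right)} = \left(p + 4\right)^{2} = \left(4 + p\right)^{2}$)
$L{\left(- \frac{15}{-7} \right)} x = \left(4 - \frac{15}{-7}\right)^{2} \left(-29\right) = \left(4 - - \frac{15}{7}\right)^{2} \left(-29\right) = \left(4 + \frac{15}{7}\right)^{2} \left(-29\right) = \left(\frac{43}{7}\right)^{2} \left(-29\right) = \frac{1849}{49} \left(-29\right) = - \frac{53621}{49}$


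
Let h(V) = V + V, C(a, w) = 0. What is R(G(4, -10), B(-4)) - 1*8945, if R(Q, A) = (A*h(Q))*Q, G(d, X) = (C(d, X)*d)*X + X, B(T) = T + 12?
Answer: -7345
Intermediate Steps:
h(V) = 2*V
B(T) = 12 + T
G(d, X) = X (G(d, X) = (0*d)*X + X = 0*X + X = 0 + X = X)
R(Q, A) = 2*A*Q² (R(Q, A) = (A*(2*Q))*Q = (2*A*Q)*Q = 2*A*Q²)
R(G(4, -10), B(-4)) - 1*8945 = 2*(12 - 4)*(-10)² - 1*8945 = 2*8*100 - 8945 = 1600 - 8945 = -7345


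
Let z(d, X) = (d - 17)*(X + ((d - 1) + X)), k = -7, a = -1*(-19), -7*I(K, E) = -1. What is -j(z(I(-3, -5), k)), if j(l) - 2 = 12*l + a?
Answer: -148293/49 ≈ -3026.4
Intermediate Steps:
I(K, E) = 1/7 (I(K, E) = -1/7*(-1) = 1/7)
a = 19
z(d, X) = (-17 + d)*(-1 + d + 2*X) (z(d, X) = (-17 + d)*(X + ((-1 + d) + X)) = (-17 + d)*(X + (-1 + X + d)) = (-17 + d)*(-1 + d + 2*X))
j(l) = 21 + 12*l (j(l) = 2 + (12*l + 19) = 2 + (19 + 12*l) = 21 + 12*l)
-j(z(I(-3, -5), k)) = -(21 + 12*(17 + (1/7)**2 - 34*(-7) - 18*1/7 + 2*(-7)*(1/7))) = -(21 + 12*(17 + 1/49 + 238 - 18/7 - 2)) = -(21 + 12*(12272/49)) = -(21 + 147264/49) = -1*148293/49 = -148293/49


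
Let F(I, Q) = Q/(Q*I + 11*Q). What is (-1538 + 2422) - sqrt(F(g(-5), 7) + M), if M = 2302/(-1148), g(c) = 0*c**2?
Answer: 884 - 3*I*sqrt(8479702)/6314 ≈ 884.0 - 1.3836*I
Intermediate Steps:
g(c) = 0
F(I, Q) = Q/(11*Q + I*Q) (F(I, Q) = Q/(I*Q + 11*Q) = Q/(11*Q + I*Q))
M = -1151/574 (M = 2302*(-1/1148) = -1151/574 ≈ -2.0052)
(-1538 + 2422) - sqrt(F(g(-5), 7) + M) = (-1538 + 2422) - sqrt(1/(11 + 0) - 1151/574) = 884 - sqrt(1/11 - 1151/574) = 884 - sqrt(-12087/6314) = 884 - 3*I*sqrt(8479702)/6314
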